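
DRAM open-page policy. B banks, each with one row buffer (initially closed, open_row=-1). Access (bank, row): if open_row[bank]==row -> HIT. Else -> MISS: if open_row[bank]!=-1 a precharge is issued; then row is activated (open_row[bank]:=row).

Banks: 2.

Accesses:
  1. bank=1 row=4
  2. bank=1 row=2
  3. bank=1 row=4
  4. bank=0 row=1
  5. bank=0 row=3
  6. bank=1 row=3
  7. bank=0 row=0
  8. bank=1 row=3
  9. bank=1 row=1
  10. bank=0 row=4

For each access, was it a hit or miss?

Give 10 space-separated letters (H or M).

Acc 1: bank1 row4 -> MISS (open row4); precharges=0
Acc 2: bank1 row2 -> MISS (open row2); precharges=1
Acc 3: bank1 row4 -> MISS (open row4); precharges=2
Acc 4: bank0 row1 -> MISS (open row1); precharges=2
Acc 5: bank0 row3 -> MISS (open row3); precharges=3
Acc 6: bank1 row3 -> MISS (open row3); precharges=4
Acc 7: bank0 row0 -> MISS (open row0); precharges=5
Acc 8: bank1 row3 -> HIT
Acc 9: bank1 row1 -> MISS (open row1); precharges=6
Acc 10: bank0 row4 -> MISS (open row4); precharges=7

Answer: M M M M M M M H M M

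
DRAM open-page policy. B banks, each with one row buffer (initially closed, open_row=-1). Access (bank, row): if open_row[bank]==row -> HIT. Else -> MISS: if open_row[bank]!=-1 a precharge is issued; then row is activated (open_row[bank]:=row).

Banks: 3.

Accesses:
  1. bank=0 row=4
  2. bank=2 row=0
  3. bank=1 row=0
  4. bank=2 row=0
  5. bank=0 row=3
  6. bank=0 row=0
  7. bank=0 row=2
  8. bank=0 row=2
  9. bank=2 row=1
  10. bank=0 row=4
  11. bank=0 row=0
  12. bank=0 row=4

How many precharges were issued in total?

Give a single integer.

Acc 1: bank0 row4 -> MISS (open row4); precharges=0
Acc 2: bank2 row0 -> MISS (open row0); precharges=0
Acc 3: bank1 row0 -> MISS (open row0); precharges=0
Acc 4: bank2 row0 -> HIT
Acc 5: bank0 row3 -> MISS (open row3); precharges=1
Acc 6: bank0 row0 -> MISS (open row0); precharges=2
Acc 7: bank0 row2 -> MISS (open row2); precharges=3
Acc 8: bank0 row2 -> HIT
Acc 9: bank2 row1 -> MISS (open row1); precharges=4
Acc 10: bank0 row4 -> MISS (open row4); precharges=5
Acc 11: bank0 row0 -> MISS (open row0); precharges=6
Acc 12: bank0 row4 -> MISS (open row4); precharges=7

Answer: 7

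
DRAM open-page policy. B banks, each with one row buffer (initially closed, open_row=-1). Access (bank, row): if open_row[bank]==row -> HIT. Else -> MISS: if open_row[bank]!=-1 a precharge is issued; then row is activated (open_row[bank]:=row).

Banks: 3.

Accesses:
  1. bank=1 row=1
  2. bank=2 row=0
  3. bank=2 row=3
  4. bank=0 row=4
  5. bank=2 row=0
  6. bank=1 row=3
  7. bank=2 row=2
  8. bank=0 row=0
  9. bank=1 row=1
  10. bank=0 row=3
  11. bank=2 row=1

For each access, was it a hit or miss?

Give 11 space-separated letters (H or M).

Acc 1: bank1 row1 -> MISS (open row1); precharges=0
Acc 2: bank2 row0 -> MISS (open row0); precharges=0
Acc 3: bank2 row3 -> MISS (open row3); precharges=1
Acc 4: bank0 row4 -> MISS (open row4); precharges=1
Acc 5: bank2 row0 -> MISS (open row0); precharges=2
Acc 6: bank1 row3 -> MISS (open row3); precharges=3
Acc 7: bank2 row2 -> MISS (open row2); precharges=4
Acc 8: bank0 row0 -> MISS (open row0); precharges=5
Acc 9: bank1 row1 -> MISS (open row1); precharges=6
Acc 10: bank0 row3 -> MISS (open row3); precharges=7
Acc 11: bank2 row1 -> MISS (open row1); precharges=8

Answer: M M M M M M M M M M M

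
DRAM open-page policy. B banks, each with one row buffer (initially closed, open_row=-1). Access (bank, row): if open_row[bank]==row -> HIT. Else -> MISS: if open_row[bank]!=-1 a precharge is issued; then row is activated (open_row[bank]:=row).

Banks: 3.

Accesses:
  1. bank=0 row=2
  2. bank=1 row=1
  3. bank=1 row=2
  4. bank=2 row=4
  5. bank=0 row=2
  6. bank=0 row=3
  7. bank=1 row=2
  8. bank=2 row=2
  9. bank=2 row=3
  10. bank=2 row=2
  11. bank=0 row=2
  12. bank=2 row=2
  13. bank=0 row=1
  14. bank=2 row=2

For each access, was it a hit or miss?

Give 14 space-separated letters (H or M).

Acc 1: bank0 row2 -> MISS (open row2); precharges=0
Acc 2: bank1 row1 -> MISS (open row1); precharges=0
Acc 3: bank1 row2 -> MISS (open row2); precharges=1
Acc 4: bank2 row4 -> MISS (open row4); precharges=1
Acc 5: bank0 row2 -> HIT
Acc 6: bank0 row3 -> MISS (open row3); precharges=2
Acc 7: bank1 row2 -> HIT
Acc 8: bank2 row2 -> MISS (open row2); precharges=3
Acc 9: bank2 row3 -> MISS (open row3); precharges=4
Acc 10: bank2 row2 -> MISS (open row2); precharges=5
Acc 11: bank0 row2 -> MISS (open row2); precharges=6
Acc 12: bank2 row2 -> HIT
Acc 13: bank0 row1 -> MISS (open row1); precharges=7
Acc 14: bank2 row2 -> HIT

Answer: M M M M H M H M M M M H M H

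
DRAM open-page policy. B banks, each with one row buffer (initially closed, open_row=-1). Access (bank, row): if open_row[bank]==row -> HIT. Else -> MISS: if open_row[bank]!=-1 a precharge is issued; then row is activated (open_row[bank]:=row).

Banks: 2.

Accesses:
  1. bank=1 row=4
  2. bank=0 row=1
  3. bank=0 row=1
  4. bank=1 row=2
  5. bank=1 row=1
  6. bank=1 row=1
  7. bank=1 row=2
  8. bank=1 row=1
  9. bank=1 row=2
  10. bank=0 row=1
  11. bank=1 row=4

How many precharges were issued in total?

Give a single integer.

Answer: 6

Derivation:
Acc 1: bank1 row4 -> MISS (open row4); precharges=0
Acc 2: bank0 row1 -> MISS (open row1); precharges=0
Acc 3: bank0 row1 -> HIT
Acc 4: bank1 row2 -> MISS (open row2); precharges=1
Acc 5: bank1 row1 -> MISS (open row1); precharges=2
Acc 6: bank1 row1 -> HIT
Acc 7: bank1 row2 -> MISS (open row2); precharges=3
Acc 8: bank1 row1 -> MISS (open row1); precharges=4
Acc 9: bank1 row2 -> MISS (open row2); precharges=5
Acc 10: bank0 row1 -> HIT
Acc 11: bank1 row4 -> MISS (open row4); precharges=6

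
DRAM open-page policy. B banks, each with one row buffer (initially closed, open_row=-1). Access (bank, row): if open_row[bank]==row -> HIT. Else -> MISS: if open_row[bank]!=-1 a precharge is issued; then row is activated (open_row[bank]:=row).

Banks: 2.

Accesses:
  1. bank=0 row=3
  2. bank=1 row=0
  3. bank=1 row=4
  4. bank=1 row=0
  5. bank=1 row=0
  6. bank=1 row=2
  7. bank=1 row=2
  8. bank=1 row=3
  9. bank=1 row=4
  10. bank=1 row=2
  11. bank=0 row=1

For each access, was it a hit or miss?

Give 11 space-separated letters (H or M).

Acc 1: bank0 row3 -> MISS (open row3); precharges=0
Acc 2: bank1 row0 -> MISS (open row0); precharges=0
Acc 3: bank1 row4 -> MISS (open row4); precharges=1
Acc 4: bank1 row0 -> MISS (open row0); precharges=2
Acc 5: bank1 row0 -> HIT
Acc 6: bank1 row2 -> MISS (open row2); precharges=3
Acc 7: bank1 row2 -> HIT
Acc 8: bank1 row3 -> MISS (open row3); precharges=4
Acc 9: bank1 row4 -> MISS (open row4); precharges=5
Acc 10: bank1 row2 -> MISS (open row2); precharges=6
Acc 11: bank0 row1 -> MISS (open row1); precharges=7

Answer: M M M M H M H M M M M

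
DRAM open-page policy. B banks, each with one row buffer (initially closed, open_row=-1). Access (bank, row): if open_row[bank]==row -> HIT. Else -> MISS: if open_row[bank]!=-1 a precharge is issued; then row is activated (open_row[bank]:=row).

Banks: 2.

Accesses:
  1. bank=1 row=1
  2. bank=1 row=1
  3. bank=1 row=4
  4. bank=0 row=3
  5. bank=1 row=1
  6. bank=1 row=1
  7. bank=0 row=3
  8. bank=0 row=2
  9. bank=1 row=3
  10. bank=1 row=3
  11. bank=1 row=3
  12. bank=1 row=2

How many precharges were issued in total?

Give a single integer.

Answer: 5

Derivation:
Acc 1: bank1 row1 -> MISS (open row1); precharges=0
Acc 2: bank1 row1 -> HIT
Acc 3: bank1 row4 -> MISS (open row4); precharges=1
Acc 4: bank0 row3 -> MISS (open row3); precharges=1
Acc 5: bank1 row1 -> MISS (open row1); precharges=2
Acc 6: bank1 row1 -> HIT
Acc 7: bank0 row3 -> HIT
Acc 8: bank0 row2 -> MISS (open row2); precharges=3
Acc 9: bank1 row3 -> MISS (open row3); precharges=4
Acc 10: bank1 row3 -> HIT
Acc 11: bank1 row3 -> HIT
Acc 12: bank1 row2 -> MISS (open row2); precharges=5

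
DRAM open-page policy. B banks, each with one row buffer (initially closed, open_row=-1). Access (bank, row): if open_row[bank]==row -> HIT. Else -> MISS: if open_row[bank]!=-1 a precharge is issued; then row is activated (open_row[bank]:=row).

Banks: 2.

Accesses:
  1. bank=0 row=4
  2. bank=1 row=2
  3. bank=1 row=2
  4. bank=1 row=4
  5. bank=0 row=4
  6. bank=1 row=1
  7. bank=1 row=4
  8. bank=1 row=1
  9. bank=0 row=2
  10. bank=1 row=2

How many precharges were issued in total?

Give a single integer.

Answer: 6

Derivation:
Acc 1: bank0 row4 -> MISS (open row4); precharges=0
Acc 2: bank1 row2 -> MISS (open row2); precharges=0
Acc 3: bank1 row2 -> HIT
Acc 4: bank1 row4 -> MISS (open row4); precharges=1
Acc 5: bank0 row4 -> HIT
Acc 6: bank1 row1 -> MISS (open row1); precharges=2
Acc 7: bank1 row4 -> MISS (open row4); precharges=3
Acc 8: bank1 row1 -> MISS (open row1); precharges=4
Acc 9: bank0 row2 -> MISS (open row2); precharges=5
Acc 10: bank1 row2 -> MISS (open row2); precharges=6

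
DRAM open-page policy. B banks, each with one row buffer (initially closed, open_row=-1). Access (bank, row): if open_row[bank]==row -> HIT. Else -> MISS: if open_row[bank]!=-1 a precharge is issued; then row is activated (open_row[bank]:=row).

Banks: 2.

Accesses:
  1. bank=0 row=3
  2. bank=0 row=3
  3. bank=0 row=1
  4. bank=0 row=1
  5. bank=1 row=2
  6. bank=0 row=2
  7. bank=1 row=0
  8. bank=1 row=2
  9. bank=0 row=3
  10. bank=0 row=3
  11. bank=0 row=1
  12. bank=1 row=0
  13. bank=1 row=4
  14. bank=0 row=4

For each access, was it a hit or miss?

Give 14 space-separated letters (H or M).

Acc 1: bank0 row3 -> MISS (open row3); precharges=0
Acc 2: bank0 row3 -> HIT
Acc 3: bank0 row1 -> MISS (open row1); precharges=1
Acc 4: bank0 row1 -> HIT
Acc 5: bank1 row2 -> MISS (open row2); precharges=1
Acc 6: bank0 row2 -> MISS (open row2); precharges=2
Acc 7: bank1 row0 -> MISS (open row0); precharges=3
Acc 8: bank1 row2 -> MISS (open row2); precharges=4
Acc 9: bank0 row3 -> MISS (open row3); precharges=5
Acc 10: bank0 row3 -> HIT
Acc 11: bank0 row1 -> MISS (open row1); precharges=6
Acc 12: bank1 row0 -> MISS (open row0); precharges=7
Acc 13: bank1 row4 -> MISS (open row4); precharges=8
Acc 14: bank0 row4 -> MISS (open row4); precharges=9

Answer: M H M H M M M M M H M M M M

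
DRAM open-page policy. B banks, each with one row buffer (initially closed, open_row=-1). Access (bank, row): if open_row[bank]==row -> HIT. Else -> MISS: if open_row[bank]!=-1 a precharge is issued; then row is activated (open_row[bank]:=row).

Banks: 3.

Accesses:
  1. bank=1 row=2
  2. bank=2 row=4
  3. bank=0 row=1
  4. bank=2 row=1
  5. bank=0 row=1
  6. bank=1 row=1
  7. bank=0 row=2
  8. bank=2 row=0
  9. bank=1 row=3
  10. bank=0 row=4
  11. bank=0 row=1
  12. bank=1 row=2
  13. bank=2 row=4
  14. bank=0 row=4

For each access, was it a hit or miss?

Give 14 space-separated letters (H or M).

Answer: M M M M H M M M M M M M M M

Derivation:
Acc 1: bank1 row2 -> MISS (open row2); precharges=0
Acc 2: bank2 row4 -> MISS (open row4); precharges=0
Acc 3: bank0 row1 -> MISS (open row1); precharges=0
Acc 4: bank2 row1 -> MISS (open row1); precharges=1
Acc 5: bank0 row1 -> HIT
Acc 6: bank1 row1 -> MISS (open row1); precharges=2
Acc 7: bank0 row2 -> MISS (open row2); precharges=3
Acc 8: bank2 row0 -> MISS (open row0); precharges=4
Acc 9: bank1 row3 -> MISS (open row3); precharges=5
Acc 10: bank0 row4 -> MISS (open row4); precharges=6
Acc 11: bank0 row1 -> MISS (open row1); precharges=7
Acc 12: bank1 row2 -> MISS (open row2); precharges=8
Acc 13: bank2 row4 -> MISS (open row4); precharges=9
Acc 14: bank0 row4 -> MISS (open row4); precharges=10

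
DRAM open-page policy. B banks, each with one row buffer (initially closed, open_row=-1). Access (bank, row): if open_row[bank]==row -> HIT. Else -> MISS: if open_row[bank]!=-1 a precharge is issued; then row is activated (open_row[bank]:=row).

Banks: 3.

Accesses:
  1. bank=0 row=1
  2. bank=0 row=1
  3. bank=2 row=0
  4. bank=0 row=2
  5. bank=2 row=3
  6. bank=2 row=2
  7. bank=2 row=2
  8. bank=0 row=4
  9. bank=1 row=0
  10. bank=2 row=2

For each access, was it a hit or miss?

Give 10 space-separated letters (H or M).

Answer: M H M M M M H M M H

Derivation:
Acc 1: bank0 row1 -> MISS (open row1); precharges=0
Acc 2: bank0 row1 -> HIT
Acc 3: bank2 row0 -> MISS (open row0); precharges=0
Acc 4: bank0 row2 -> MISS (open row2); precharges=1
Acc 5: bank2 row3 -> MISS (open row3); precharges=2
Acc 6: bank2 row2 -> MISS (open row2); precharges=3
Acc 7: bank2 row2 -> HIT
Acc 8: bank0 row4 -> MISS (open row4); precharges=4
Acc 9: bank1 row0 -> MISS (open row0); precharges=4
Acc 10: bank2 row2 -> HIT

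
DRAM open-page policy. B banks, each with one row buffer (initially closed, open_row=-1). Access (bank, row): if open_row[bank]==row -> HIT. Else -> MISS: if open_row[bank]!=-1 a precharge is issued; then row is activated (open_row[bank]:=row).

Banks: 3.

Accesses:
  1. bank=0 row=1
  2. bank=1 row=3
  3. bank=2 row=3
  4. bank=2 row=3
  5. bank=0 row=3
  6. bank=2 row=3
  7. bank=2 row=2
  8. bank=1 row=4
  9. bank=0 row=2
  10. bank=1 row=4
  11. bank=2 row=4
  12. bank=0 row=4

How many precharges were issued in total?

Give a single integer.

Answer: 6

Derivation:
Acc 1: bank0 row1 -> MISS (open row1); precharges=0
Acc 2: bank1 row3 -> MISS (open row3); precharges=0
Acc 3: bank2 row3 -> MISS (open row3); precharges=0
Acc 4: bank2 row3 -> HIT
Acc 5: bank0 row3 -> MISS (open row3); precharges=1
Acc 6: bank2 row3 -> HIT
Acc 7: bank2 row2 -> MISS (open row2); precharges=2
Acc 8: bank1 row4 -> MISS (open row4); precharges=3
Acc 9: bank0 row2 -> MISS (open row2); precharges=4
Acc 10: bank1 row4 -> HIT
Acc 11: bank2 row4 -> MISS (open row4); precharges=5
Acc 12: bank0 row4 -> MISS (open row4); precharges=6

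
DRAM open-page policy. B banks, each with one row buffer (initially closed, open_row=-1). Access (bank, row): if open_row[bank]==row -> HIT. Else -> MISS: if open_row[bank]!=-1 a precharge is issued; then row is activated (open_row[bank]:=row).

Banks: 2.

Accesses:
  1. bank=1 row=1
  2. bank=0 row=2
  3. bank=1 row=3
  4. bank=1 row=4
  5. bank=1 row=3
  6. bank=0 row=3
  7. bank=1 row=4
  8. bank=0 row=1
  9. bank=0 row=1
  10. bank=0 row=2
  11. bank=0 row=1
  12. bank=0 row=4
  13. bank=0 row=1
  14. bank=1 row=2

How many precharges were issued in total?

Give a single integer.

Acc 1: bank1 row1 -> MISS (open row1); precharges=0
Acc 2: bank0 row2 -> MISS (open row2); precharges=0
Acc 3: bank1 row3 -> MISS (open row3); precharges=1
Acc 4: bank1 row4 -> MISS (open row4); precharges=2
Acc 5: bank1 row3 -> MISS (open row3); precharges=3
Acc 6: bank0 row3 -> MISS (open row3); precharges=4
Acc 7: bank1 row4 -> MISS (open row4); precharges=5
Acc 8: bank0 row1 -> MISS (open row1); precharges=6
Acc 9: bank0 row1 -> HIT
Acc 10: bank0 row2 -> MISS (open row2); precharges=7
Acc 11: bank0 row1 -> MISS (open row1); precharges=8
Acc 12: bank0 row4 -> MISS (open row4); precharges=9
Acc 13: bank0 row1 -> MISS (open row1); precharges=10
Acc 14: bank1 row2 -> MISS (open row2); precharges=11

Answer: 11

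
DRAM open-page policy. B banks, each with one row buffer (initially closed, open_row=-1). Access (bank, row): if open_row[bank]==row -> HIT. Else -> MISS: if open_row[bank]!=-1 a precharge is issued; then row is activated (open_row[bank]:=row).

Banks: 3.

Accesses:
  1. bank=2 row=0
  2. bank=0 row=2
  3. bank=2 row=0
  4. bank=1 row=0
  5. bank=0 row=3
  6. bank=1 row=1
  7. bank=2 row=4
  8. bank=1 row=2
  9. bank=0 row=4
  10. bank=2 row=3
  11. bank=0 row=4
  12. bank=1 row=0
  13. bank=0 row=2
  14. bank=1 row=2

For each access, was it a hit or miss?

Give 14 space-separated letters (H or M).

Answer: M M H M M M M M M M H M M M

Derivation:
Acc 1: bank2 row0 -> MISS (open row0); precharges=0
Acc 2: bank0 row2 -> MISS (open row2); precharges=0
Acc 3: bank2 row0 -> HIT
Acc 4: bank1 row0 -> MISS (open row0); precharges=0
Acc 5: bank0 row3 -> MISS (open row3); precharges=1
Acc 6: bank1 row1 -> MISS (open row1); precharges=2
Acc 7: bank2 row4 -> MISS (open row4); precharges=3
Acc 8: bank1 row2 -> MISS (open row2); precharges=4
Acc 9: bank0 row4 -> MISS (open row4); precharges=5
Acc 10: bank2 row3 -> MISS (open row3); precharges=6
Acc 11: bank0 row4 -> HIT
Acc 12: bank1 row0 -> MISS (open row0); precharges=7
Acc 13: bank0 row2 -> MISS (open row2); precharges=8
Acc 14: bank1 row2 -> MISS (open row2); precharges=9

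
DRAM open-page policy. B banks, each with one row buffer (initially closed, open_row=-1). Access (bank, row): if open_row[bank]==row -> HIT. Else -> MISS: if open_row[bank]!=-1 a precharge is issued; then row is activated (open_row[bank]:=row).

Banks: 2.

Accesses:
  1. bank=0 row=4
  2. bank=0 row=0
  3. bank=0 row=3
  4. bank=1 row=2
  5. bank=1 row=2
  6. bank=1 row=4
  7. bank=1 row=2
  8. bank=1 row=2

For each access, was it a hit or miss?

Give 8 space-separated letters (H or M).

Answer: M M M M H M M H

Derivation:
Acc 1: bank0 row4 -> MISS (open row4); precharges=0
Acc 2: bank0 row0 -> MISS (open row0); precharges=1
Acc 3: bank0 row3 -> MISS (open row3); precharges=2
Acc 4: bank1 row2 -> MISS (open row2); precharges=2
Acc 5: bank1 row2 -> HIT
Acc 6: bank1 row4 -> MISS (open row4); precharges=3
Acc 7: bank1 row2 -> MISS (open row2); precharges=4
Acc 8: bank1 row2 -> HIT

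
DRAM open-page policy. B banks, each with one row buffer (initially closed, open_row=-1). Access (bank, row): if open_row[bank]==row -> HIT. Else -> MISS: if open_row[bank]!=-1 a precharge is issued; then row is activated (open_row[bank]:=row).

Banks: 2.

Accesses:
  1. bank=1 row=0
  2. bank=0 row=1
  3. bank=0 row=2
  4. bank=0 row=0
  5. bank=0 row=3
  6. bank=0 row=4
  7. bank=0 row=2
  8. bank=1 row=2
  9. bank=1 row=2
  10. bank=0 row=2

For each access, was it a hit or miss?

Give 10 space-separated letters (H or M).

Acc 1: bank1 row0 -> MISS (open row0); precharges=0
Acc 2: bank0 row1 -> MISS (open row1); precharges=0
Acc 3: bank0 row2 -> MISS (open row2); precharges=1
Acc 4: bank0 row0 -> MISS (open row0); precharges=2
Acc 5: bank0 row3 -> MISS (open row3); precharges=3
Acc 6: bank0 row4 -> MISS (open row4); precharges=4
Acc 7: bank0 row2 -> MISS (open row2); precharges=5
Acc 8: bank1 row2 -> MISS (open row2); precharges=6
Acc 9: bank1 row2 -> HIT
Acc 10: bank0 row2 -> HIT

Answer: M M M M M M M M H H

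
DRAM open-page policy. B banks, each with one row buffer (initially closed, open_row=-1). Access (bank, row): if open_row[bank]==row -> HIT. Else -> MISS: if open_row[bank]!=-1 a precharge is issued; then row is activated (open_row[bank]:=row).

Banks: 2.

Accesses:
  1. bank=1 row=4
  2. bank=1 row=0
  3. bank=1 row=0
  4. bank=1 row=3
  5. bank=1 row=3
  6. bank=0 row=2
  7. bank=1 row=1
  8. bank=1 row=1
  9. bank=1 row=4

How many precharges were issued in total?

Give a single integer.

Acc 1: bank1 row4 -> MISS (open row4); precharges=0
Acc 2: bank1 row0 -> MISS (open row0); precharges=1
Acc 3: bank1 row0 -> HIT
Acc 4: bank1 row3 -> MISS (open row3); precharges=2
Acc 5: bank1 row3 -> HIT
Acc 6: bank0 row2 -> MISS (open row2); precharges=2
Acc 7: bank1 row1 -> MISS (open row1); precharges=3
Acc 8: bank1 row1 -> HIT
Acc 9: bank1 row4 -> MISS (open row4); precharges=4

Answer: 4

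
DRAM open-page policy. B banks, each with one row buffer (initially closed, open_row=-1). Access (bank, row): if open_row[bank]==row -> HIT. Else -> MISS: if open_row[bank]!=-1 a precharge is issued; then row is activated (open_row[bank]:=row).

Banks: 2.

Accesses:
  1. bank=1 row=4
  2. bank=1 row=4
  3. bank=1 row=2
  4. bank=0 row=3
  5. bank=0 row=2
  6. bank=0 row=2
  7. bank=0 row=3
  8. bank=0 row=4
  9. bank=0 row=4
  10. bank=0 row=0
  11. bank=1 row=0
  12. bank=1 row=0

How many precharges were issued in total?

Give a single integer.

Answer: 6

Derivation:
Acc 1: bank1 row4 -> MISS (open row4); precharges=0
Acc 2: bank1 row4 -> HIT
Acc 3: bank1 row2 -> MISS (open row2); precharges=1
Acc 4: bank0 row3 -> MISS (open row3); precharges=1
Acc 5: bank0 row2 -> MISS (open row2); precharges=2
Acc 6: bank0 row2 -> HIT
Acc 7: bank0 row3 -> MISS (open row3); precharges=3
Acc 8: bank0 row4 -> MISS (open row4); precharges=4
Acc 9: bank0 row4 -> HIT
Acc 10: bank0 row0 -> MISS (open row0); precharges=5
Acc 11: bank1 row0 -> MISS (open row0); precharges=6
Acc 12: bank1 row0 -> HIT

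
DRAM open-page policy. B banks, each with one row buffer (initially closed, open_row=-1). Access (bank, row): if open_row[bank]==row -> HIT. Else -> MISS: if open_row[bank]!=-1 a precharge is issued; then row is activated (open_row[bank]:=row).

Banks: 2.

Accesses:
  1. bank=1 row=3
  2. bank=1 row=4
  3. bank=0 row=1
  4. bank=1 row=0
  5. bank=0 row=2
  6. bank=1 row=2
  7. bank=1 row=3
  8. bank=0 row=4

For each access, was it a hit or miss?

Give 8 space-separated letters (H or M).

Answer: M M M M M M M M

Derivation:
Acc 1: bank1 row3 -> MISS (open row3); precharges=0
Acc 2: bank1 row4 -> MISS (open row4); precharges=1
Acc 3: bank0 row1 -> MISS (open row1); precharges=1
Acc 4: bank1 row0 -> MISS (open row0); precharges=2
Acc 5: bank0 row2 -> MISS (open row2); precharges=3
Acc 6: bank1 row2 -> MISS (open row2); precharges=4
Acc 7: bank1 row3 -> MISS (open row3); precharges=5
Acc 8: bank0 row4 -> MISS (open row4); precharges=6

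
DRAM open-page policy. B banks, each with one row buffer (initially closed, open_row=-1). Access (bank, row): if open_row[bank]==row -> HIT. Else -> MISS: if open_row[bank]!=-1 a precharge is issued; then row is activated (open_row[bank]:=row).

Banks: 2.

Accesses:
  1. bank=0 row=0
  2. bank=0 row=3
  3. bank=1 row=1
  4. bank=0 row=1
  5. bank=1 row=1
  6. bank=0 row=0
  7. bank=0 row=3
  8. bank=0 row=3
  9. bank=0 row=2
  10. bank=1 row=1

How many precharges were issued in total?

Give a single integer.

Acc 1: bank0 row0 -> MISS (open row0); precharges=0
Acc 2: bank0 row3 -> MISS (open row3); precharges=1
Acc 3: bank1 row1 -> MISS (open row1); precharges=1
Acc 4: bank0 row1 -> MISS (open row1); precharges=2
Acc 5: bank1 row1 -> HIT
Acc 6: bank0 row0 -> MISS (open row0); precharges=3
Acc 7: bank0 row3 -> MISS (open row3); precharges=4
Acc 8: bank0 row3 -> HIT
Acc 9: bank0 row2 -> MISS (open row2); precharges=5
Acc 10: bank1 row1 -> HIT

Answer: 5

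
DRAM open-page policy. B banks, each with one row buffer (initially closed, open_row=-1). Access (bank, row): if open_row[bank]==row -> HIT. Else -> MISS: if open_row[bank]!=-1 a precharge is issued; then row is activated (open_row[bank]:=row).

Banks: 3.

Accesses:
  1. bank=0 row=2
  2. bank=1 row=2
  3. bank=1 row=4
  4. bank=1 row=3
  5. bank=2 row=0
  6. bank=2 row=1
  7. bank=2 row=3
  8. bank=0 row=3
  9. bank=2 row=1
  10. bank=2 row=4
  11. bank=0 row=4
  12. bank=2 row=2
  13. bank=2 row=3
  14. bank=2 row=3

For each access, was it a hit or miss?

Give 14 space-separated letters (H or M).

Acc 1: bank0 row2 -> MISS (open row2); precharges=0
Acc 2: bank1 row2 -> MISS (open row2); precharges=0
Acc 3: bank1 row4 -> MISS (open row4); precharges=1
Acc 4: bank1 row3 -> MISS (open row3); precharges=2
Acc 5: bank2 row0 -> MISS (open row0); precharges=2
Acc 6: bank2 row1 -> MISS (open row1); precharges=3
Acc 7: bank2 row3 -> MISS (open row3); precharges=4
Acc 8: bank0 row3 -> MISS (open row3); precharges=5
Acc 9: bank2 row1 -> MISS (open row1); precharges=6
Acc 10: bank2 row4 -> MISS (open row4); precharges=7
Acc 11: bank0 row4 -> MISS (open row4); precharges=8
Acc 12: bank2 row2 -> MISS (open row2); precharges=9
Acc 13: bank2 row3 -> MISS (open row3); precharges=10
Acc 14: bank2 row3 -> HIT

Answer: M M M M M M M M M M M M M H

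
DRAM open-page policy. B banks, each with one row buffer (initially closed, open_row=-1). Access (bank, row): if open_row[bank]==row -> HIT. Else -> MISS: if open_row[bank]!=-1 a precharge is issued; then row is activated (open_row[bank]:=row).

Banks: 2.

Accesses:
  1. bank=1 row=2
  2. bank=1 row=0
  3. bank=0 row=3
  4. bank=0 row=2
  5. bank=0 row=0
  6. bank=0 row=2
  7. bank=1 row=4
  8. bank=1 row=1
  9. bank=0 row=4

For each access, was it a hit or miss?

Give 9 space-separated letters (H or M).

Answer: M M M M M M M M M

Derivation:
Acc 1: bank1 row2 -> MISS (open row2); precharges=0
Acc 2: bank1 row0 -> MISS (open row0); precharges=1
Acc 3: bank0 row3 -> MISS (open row3); precharges=1
Acc 4: bank0 row2 -> MISS (open row2); precharges=2
Acc 5: bank0 row0 -> MISS (open row0); precharges=3
Acc 6: bank0 row2 -> MISS (open row2); precharges=4
Acc 7: bank1 row4 -> MISS (open row4); precharges=5
Acc 8: bank1 row1 -> MISS (open row1); precharges=6
Acc 9: bank0 row4 -> MISS (open row4); precharges=7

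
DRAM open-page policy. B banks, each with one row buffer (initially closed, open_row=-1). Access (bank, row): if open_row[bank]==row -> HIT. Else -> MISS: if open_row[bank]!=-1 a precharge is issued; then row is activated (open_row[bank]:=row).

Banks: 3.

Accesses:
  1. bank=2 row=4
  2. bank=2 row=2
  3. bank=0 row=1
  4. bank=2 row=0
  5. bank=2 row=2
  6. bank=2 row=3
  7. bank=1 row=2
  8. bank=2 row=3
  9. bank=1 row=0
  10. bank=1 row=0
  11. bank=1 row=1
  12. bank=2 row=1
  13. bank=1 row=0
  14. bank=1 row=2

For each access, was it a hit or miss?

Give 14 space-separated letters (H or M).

Answer: M M M M M M M H M H M M M M

Derivation:
Acc 1: bank2 row4 -> MISS (open row4); precharges=0
Acc 2: bank2 row2 -> MISS (open row2); precharges=1
Acc 3: bank0 row1 -> MISS (open row1); precharges=1
Acc 4: bank2 row0 -> MISS (open row0); precharges=2
Acc 5: bank2 row2 -> MISS (open row2); precharges=3
Acc 6: bank2 row3 -> MISS (open row3); precharges=4
Acc 7: bank1 row2 -> MISS (open row2); precharges=4
Acc 8: bank2 row3 -> HIT
Acc 9: bank1 row0 -> MISS (open row0); precharges=5
Acc 10: bank1 row0 -> HIT
Acc 11: bank1 row1 -> MISS (open row1); precharges=6
Acc 12: bank2 row1 -> MISS (open row1); precharges=7
Acc 13: bank1 row0 -> MISS (open row0); precharges=8
Acc 14: bank1 row2 -> MISS (open row2); precharges=9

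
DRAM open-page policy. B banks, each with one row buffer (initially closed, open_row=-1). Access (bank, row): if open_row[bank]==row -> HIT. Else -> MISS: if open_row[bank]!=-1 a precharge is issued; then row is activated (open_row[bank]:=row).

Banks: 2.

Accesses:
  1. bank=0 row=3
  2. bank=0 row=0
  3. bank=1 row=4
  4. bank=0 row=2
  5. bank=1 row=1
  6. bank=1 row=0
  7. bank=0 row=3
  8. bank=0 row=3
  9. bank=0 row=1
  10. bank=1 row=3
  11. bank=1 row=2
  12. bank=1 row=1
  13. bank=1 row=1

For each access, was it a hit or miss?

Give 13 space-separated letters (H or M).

Answer: M M M M M M M H M M M M H

Derivation:
Acc 1: bank0 row3 -> MISS (open row3); precharges=0
Acc 2: bank0 row0 -> MISS (open row0); precharges=1
Acc 3: bank1 row4 -> MISS (open row4); precharges=1
Acc 4: bank0 row2 -> MISS (open row2); precharges=2
Acc 5: bank1 row1 -> MISS (open row1); precharges=3
Acc 6: bank1 row0 -> MISS (open row0); precharges=4
Acc 7: bank0 row3 -> MISS (open row3); precharges=5
Acc 8: bank0 row3 -> HIT
Acc 9: bank0 row1 -> MISS (open row1); precharges=6
Acc 10: bank1 row3 -> MISS (open row3); precharges=7
Acc 11: bank1 row2 -> MISS (open row2); precharges=8
Acc 12: bank1 row1 -> MISS (open row1); precharges=9
Acc 13: bank1 row1 -> HIT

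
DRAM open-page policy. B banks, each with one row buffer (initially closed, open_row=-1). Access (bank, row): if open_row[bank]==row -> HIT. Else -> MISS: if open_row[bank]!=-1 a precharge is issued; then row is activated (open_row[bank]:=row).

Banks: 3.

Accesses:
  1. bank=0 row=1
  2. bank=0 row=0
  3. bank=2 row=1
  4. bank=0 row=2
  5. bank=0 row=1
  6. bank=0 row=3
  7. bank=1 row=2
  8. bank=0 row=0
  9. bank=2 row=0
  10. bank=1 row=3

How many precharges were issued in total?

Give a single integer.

Acc 1: bank0 row1 -> MISS (open row1); precharges=0
Acc 2: bank0 row0 -> MISS (open row0); precharges=1
Acc 3: bank2 row1 -> MISS (open row1); precharges=1
Acc 4: bank0 row2 -> MISS (open row2); precharges=2
Acc 5: bank0 row1 -> MISS (open row1); precharges=3
Acc 6: bank0 row3 -> MISS (open row3); precharges=4
Acc 7: bank1 row2 -> MISS (open row2); precharges=4
Acc 8: bank0 row0 -> MISS (open row0); precharges=5
Acc 9: bank2 row0 -> MISS (open row0); precharges=6
Acc 10: bank1 row3 -> MISS (open row3); precharges=7

Answer: 7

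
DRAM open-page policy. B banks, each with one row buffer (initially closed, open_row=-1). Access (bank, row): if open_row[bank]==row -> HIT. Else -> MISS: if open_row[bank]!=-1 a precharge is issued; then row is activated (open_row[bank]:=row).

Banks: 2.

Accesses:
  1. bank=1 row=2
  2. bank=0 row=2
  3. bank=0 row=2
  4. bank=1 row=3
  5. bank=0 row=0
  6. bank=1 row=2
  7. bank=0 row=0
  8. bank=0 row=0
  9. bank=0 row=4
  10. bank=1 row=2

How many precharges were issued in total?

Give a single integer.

Answer: 4

Derivation:
Acc 1: bank1 row2 -> MISS (open row2); precharges=0
Acc 2: bank0 row2 -> MISS (open row2); precharges=0
Acc 3: bank0 row2 -> HIT
Acc 4: bank1 row3 -> MISS (open row3); precharges=1
Acc 5: bank0 row0 -> MISS (open row0); precharges=2
Acc 6: bank1 row2 -> MISS (open row2); precharges=3
Acc 7: bank0 row0 -> HIT
Acc 8: bank0 row0 -> HIT
Acc 9: bank0 row4 -> MISS (open row4); precharges=4
Acc 10: bank1 row2 -> HIT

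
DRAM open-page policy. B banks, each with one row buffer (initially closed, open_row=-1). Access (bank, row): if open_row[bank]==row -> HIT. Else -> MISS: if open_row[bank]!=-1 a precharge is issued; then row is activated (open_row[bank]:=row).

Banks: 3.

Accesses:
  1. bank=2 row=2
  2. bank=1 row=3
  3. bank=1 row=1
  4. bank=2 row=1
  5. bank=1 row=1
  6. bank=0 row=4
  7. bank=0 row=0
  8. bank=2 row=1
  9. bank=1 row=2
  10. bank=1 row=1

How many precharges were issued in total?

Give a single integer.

Answer: 5

Derivation:
Acc 1: bank2 row2 -> MISS (open row2); precharges=0
Acc 2: bank1 row3 -> MISS (open row3); precharges=0
Acc 3: bank1 row1 -> MISS (open row1); precharges=1
Acc 4: bank2 row1 -> MISS (open row1); precharges=2
Acc 5: bank1 row1 -> HIT
Acc 6: bank0 row4 -> MISS (open row4); precharges=2
Acc 7: bank0 row0 -> MISS (open row0); precharges=3
Acc 8: bank2 row1 -> HIT
Acc 9: bank1 row2 -> MISS (open row2); precharges=4
Acc 10: bank1 row1 -> MISS (open row1); precharges=5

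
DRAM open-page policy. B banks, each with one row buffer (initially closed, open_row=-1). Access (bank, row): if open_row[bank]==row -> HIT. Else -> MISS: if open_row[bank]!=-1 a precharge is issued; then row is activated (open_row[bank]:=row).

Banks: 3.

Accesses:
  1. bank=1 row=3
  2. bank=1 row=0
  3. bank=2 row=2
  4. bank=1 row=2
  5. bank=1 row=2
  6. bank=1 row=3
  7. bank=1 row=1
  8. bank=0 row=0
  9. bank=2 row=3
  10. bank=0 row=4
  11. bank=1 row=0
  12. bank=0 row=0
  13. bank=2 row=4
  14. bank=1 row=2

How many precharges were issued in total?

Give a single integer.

Acc 1: bank1 row3 -> MISS (open row3); precharges=0
Acc 2: bank1 row0 -> MISS (open row0); precharges=1
Acc 3: bank2 row2 -> MISS (open row2); precharges=1
Acc 4: bank1 row2 -> MISS (open row2); precharges=2
Acc 5: bank1 row2 -> HIT
Acc 6: bank1 row3 -> MISS (open row3); precharges=3
Acc 7: bank1 row1 -> MISS (open row1); precharges=4
Acc 8: bank0 row0 -> MISS (open row0); precharges=4
Acc 9: bank2 row3 -> MISS (open row3); precharges=5
Acc 10: bank0 row4 -> MISS (open row4); precharges=6
Acc 11: bank1 row0 -> MISS (open row0); precharges=7
Acc 12: bank0 row0 -> MISS (open row0); precharges=8
Acc 13: bank2 row4 -> MISS (open row4); precharges=9
Acc 14: bank1 row2 -> MISS (open row2); precharges=10

Answer: 10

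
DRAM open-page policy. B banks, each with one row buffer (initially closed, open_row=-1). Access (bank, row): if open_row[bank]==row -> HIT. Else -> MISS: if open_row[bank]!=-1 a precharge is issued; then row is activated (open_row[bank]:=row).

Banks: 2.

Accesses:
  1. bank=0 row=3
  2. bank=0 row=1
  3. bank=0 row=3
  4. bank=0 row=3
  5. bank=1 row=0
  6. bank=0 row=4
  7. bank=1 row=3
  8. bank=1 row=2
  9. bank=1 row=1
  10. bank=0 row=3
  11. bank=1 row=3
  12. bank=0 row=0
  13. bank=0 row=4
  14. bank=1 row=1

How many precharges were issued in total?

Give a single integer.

Answer: 11

Derivation:
Acc 1: bank0 row3 -> MISS (open row3); precharges=0
Acc 2: bank0 row1 -> MISS (open row1); precharges=1
Acc 3: bank0 row3 -> MISS (open row3); precharges=2
Acc 4: bank0 row3 -> HIT
Acc 5: bank1 row0 -> MISS (open row0); precharges=2
Acc 6: bank0 row4 -> MISS (open row4); precharges=3
Acc 7: bank1 row3 -> MISS (open row3); precharges=4
Acc 8: bank1 row2 -> MISS (open row2); precharges=5
Acc 9: bank1 row1 -> MISS (open row1); precharges=6
Acc 10: bank0 row3 -> MISS (open row3); precharges=7
Acc 11: bank1 row3 -> MISS (open row3); precharges=8
Acc 12: bank0 row0 -> MISS (open row0); precharges=9
Acc 13: bank0 row4 -> MISS (open row4); precharges=10
Acc 14: bank1 row1 -> MISS (open row1); precharges=11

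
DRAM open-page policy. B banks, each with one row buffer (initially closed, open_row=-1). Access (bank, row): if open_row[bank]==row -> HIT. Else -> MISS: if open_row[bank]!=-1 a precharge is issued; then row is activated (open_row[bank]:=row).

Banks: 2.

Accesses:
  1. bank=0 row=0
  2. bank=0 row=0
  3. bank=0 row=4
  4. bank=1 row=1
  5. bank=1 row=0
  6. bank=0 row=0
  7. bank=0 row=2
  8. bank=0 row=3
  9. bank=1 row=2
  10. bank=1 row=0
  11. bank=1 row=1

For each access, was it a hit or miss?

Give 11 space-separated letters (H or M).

Acc 1: bank0 row0 -> MISS (open row0); precharges=0
Acc 2: bank0 row0 -> HIT
Acc 3: bank0 row4 -> MISS (open row4); precharges=1
Acc 4: bank1 row1 -> MISS (open row1); precharges=1
Acc 5: bank1 row0 -> MISS (open row0); precharges=2
Acc 6: bank0 row0 -> MISS (open row0); precharges=3
Acc 7: bank0 row2 -> MISS (open row2); precharges=4
Acc 8: bank0 row3 -> MISS (open row3); precharges=5
Acc 9: bank1 row2 -> MISS (open row2); precharges=6
Acc 10: bank1 row0 -> MISS (open row0); precharges=7
Acc 11: bank1 row1 -> MISS (open row1); precharges=8

Answer: M H M M M M M M M M M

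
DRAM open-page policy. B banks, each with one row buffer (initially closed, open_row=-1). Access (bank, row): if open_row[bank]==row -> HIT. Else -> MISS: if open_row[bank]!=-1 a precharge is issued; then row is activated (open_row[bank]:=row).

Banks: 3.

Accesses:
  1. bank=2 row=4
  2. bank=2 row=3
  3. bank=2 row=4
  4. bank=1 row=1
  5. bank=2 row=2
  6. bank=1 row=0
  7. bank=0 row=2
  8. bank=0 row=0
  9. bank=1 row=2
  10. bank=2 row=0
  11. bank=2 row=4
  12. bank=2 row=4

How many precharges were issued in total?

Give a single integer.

Acc 1: bank2 row4 -> MISS (open row4); precharges=0
Acc 2: bank2 row3 -> MISS (open row3); precharges=1
Acc 3: bank2 row4 -> MISS (open row4); precharges=2
Acc 4: bank1 row1 -> MISS (open row1); precharges=2
Acc 5: bank2 row2 -> MISS (open row2); precharges=3
Acc 6: bank1 row0 -> MISS (open row0); precharges=4
Acc 7: bank0 row2 -> MISS (open row2); precharges=4
Acc 8: bank0 row0 -> MISS (open row0); precharges=5
Acc 9: bank1 row2 -> MISS (open row2); precharges=6
Acc 10: bank2 row0 -> MISS (open row0); precharges=7
Acc 11: bank2 row4 -> MISS (open row4); precharges=8
Acc 12: bank2 row4 -> HIT

Answer: 8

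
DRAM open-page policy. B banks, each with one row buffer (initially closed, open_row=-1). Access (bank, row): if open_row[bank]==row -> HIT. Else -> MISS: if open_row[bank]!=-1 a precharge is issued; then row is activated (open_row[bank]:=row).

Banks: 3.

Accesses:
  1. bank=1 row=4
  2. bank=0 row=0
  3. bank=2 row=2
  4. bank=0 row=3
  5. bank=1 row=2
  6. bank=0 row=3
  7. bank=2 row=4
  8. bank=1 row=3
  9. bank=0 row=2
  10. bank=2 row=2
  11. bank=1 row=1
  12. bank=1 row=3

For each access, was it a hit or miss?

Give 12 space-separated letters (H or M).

Acc 1: bank1 row4 -> MISS (open row4); precharges=0
Acc 2: bank0 row0 -> MISS (open row0); precharges=0
Acc 3: bank2 row2 -> MISS (open row2); precharges=0
Acc 4: bank0 row3 -> MISS (open row3); precharges=1
Acc 5: bank1 row2 -> MISS (open row2); precharges=2
Acc 6: bank0 row3 -> HIT
Acc 7: bank2 row4 -> MISS (open row4); precharges=3
Acc 8: bank1 row3 -> MISS (open row3); precharges=4
Acc 9: bank0 row2 -> MISS (open row2); precharges=5
Acc 10: bank2 row2 -> MISS (open row2); precharges=6
Acc 11: bank1 row1 -> MISS (open row1); precharges=7
Acc 12: bank1 row3 -> MISS (open row3); precharges=8

Answer: M M M M M H M M M M M M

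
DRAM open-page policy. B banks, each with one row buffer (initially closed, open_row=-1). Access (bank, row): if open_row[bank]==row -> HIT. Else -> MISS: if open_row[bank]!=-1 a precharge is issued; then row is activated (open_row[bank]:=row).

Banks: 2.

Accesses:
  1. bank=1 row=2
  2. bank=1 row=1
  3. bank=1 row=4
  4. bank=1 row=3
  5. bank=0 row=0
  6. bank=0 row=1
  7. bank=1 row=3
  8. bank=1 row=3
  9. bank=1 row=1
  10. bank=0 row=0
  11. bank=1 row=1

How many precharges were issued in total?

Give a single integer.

Answer: 6

Derivation:
Acc 1: bank1 row2 -> MISS (open row2); precharges=0
Acc 2: bank1 row1 -> MISS (open row1); precharges=1
Acc 3: bank1 row4 -> MISS (open row4); precharges=2
Acc 4: bank1 row3 -> MISS (open row3); precharges=3
Acc 5: bank0 row0 -> MISS (open row0); precharges=3
Acc 6: bank0 row1 -> MISS (open row1); precharges=4
Acc 7: bank1 row3 -> HIT
Acc 8: bank1 row3 -> HIT
Acc 9: bank1 row1 -> MISS (open row1); precharges=5
Acc 10: bank0 row0 -> MISS (open row0); precharges=6
Acc 11: bank1 row1 -> HIT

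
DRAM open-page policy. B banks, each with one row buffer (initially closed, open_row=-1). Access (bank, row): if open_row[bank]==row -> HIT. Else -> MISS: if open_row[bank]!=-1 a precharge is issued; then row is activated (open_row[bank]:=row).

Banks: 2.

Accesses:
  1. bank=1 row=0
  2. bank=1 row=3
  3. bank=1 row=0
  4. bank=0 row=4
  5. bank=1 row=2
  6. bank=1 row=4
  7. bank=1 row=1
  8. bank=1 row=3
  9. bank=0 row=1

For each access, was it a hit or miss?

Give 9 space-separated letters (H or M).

Answer: M M M M M M M M M

Derivation:
Acc 1: bank1 row0 -> MISS (open row0); precharges=0
Acc 2: bank1 row3 -> MISS (open row3); precharges=1
Acc 3: bank1 row0 -> MISS (open row0); precharges=2
Acc 4: bank0 row4 -> MISS (open row4); precharges=2
Acc 5: bank1 row2 -> MISS (open row2); precharges=3
Acc 6: bank1 row4 -> MISS (open row4); precharges=4
Acc 7: bank1 row1 -> MISS (open row1); precharges=5
Acc 8: bank1 row3 -> MISS (open row3); precharges=6
Acc 9: bank0 row1 -> MISS (open row1); precharges=7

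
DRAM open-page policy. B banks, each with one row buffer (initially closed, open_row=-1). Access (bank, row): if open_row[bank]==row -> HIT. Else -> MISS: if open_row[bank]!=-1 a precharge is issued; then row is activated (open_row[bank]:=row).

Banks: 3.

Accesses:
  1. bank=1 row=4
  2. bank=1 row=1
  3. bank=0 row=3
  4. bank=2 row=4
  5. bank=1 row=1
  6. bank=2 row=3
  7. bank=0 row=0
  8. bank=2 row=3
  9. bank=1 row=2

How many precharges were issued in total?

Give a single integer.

Answer: 4

Derivation:
Acc 1: bank1 row4 -> MISS (open row4); precharges=0
Acc 2: bank1 row1 -> MISS (open row1); precharges=1
Acc 3: bank0 row3 -> MISS (open row3); precharges=1
Acc 4: bank2 row4 -> MISS (open row4); precharges=1
Acc 5: bank1 row1 -> HIT
Acc 6: bank2 row3 -> MISS (open row3); precharges=2
Acc 7: bank0 row0 -> MISS (open row0); precharges=3
Acc 8: bank2 row3 -> HIT
Acc 9: bank1 row2 -> MISS (open row2); precharges=4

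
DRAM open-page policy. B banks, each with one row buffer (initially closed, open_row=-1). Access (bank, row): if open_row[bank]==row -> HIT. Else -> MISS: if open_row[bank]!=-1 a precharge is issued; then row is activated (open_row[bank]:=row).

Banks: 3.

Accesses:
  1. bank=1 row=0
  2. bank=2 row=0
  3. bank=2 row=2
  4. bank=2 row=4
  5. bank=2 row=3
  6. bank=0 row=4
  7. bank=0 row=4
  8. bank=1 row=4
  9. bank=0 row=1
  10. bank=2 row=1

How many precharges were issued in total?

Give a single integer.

Answer: 6

Derivation:
Acc 1: bank1 row0 -> MISS (open row0); precharges=0
Acc 2: bank2 row0 -> MISS (open row0); precharges=0
Acc 3: bank2 row2 -> MISS (open row2); precharges=1
Acc 4: bank2 row4 -> MISS (open row4); precharges=2
Acc 5: bank2 row3 -> MISS (open row3); precharges=3
Acc 6: bank0 row4 -> MISS (open row4); precharges=3
Acc 7: bank0 row4 -> HIT
Acc 8: bank1 row4 -> MISS (open row4); precharges=4
Acc 9: bank0 row1 -> MISS (open row1); precharges=5
Acc 10: bank2 row1 -> MISS (open row1); precharges=6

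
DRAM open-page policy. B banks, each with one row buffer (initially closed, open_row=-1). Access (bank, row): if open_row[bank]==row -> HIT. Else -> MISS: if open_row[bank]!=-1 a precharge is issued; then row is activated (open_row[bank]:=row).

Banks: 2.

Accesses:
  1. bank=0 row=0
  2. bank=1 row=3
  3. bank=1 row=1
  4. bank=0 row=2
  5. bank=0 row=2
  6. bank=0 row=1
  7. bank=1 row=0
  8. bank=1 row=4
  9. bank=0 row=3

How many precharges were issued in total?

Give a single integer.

Answer: 6

Derivation:
Acc 1: bank0 row0 -> MISS (open row0); precharges=0
Acc 2: bank1 row3 -> MISS (open row3); precharges=0
Acc 3: bank1 row1 -> MISS (open row1); precharges=1
Acc 4: bank0 row2 -> MISS (open row2); precharges=2
Acc 5: bank0 row2 -> HIT
Acc 6: bank0 row1 -> MISS (open row1); precharges=3
Acc 7: bank1 row0 -> MISS (open row0); precharges=4
Acc 8: bank1 row4 -> MISS (open row4); precharges=5
Acc 9: bank0 row3 -> MISS (open row3); precharges=6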